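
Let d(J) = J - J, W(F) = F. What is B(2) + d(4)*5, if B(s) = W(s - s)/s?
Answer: 0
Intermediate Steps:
B(s) = 0 (B(s) = (s - s)/s = 0/s = 0)
d(J) = 0
B(2) + d(4)*5 = 0 + 0*5 = 0 + 0 = 0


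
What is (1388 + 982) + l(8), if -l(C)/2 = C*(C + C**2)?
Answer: 1218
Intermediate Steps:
l(C) = -2*C*(C + C**2)
(1388 + 982) + l(8) = (1388 + 982) + 2*8**2*(-1 - 1*8) = 2370 + 2*64*(-1 - 8) = 2370 + 2*64*(-9) = 2370 - 1152 = 1218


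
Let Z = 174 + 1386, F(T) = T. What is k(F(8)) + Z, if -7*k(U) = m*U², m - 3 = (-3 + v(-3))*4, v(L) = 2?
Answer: 10984/7 ≈ 1569.1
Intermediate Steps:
Z = 1560
m = -1 (m = 3 + (-3 + 2)*4 = 3 - 1*4 = 3 - 4 = -1)
k(U) = U²/7 (k(U) = -(-1)*U²/7 = U²/7)
k(F(8)) + Z = (⅐)*8² + 1560 = (⅐)*64 + 1560 = 64/7 + 1560 = 10984/7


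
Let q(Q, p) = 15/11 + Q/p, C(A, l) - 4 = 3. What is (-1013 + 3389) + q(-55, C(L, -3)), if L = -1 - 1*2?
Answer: 182452/77 ≈ 2369.5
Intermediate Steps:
L = -3 (L = -1 - 2 = -3)
C(A, l) = 7 (C(A, l) = 4 + 3 = 7)
q(Q, p) = 15/11 + Q/p (q(Q, p) = 15*(1/11) + Q/p = 15/11 + Q/p)
(-1013 + 3389) + q(-55, C(L, -3)) = (-1013 + 3389) + (15/11 - 55/7) = 2376 + (15/11 - 55*⅐) = 2376 + (15/11 - 55/7) = 2376 - 500/77 = 182452/77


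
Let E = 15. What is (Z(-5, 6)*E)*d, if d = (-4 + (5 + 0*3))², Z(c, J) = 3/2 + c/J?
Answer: 10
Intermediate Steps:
Z(c, J) = 3/2 + c/J (Z(c, J) = 3*(½) + c/J = 3/2 + c/J)
d = 1 (d = (-4 + (5 + 0))² = (-4 + 5)² = 1² = 1)
(Z(-5, 6)*E)*d = ((3/2 - 5/6)*15)*1 = ((3/2 - 5*⅙)*15)*1 = ((3/2 - ⅚)*15)*1 = ((⅔)*15)*1 = 10*1 = 10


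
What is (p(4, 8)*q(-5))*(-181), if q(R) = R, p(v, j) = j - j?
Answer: 0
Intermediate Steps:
p(v, j) = 0
(p(4, 8)*q(-5))*(-181) = (0*(-5))*(-181) = 0*(-181) = 0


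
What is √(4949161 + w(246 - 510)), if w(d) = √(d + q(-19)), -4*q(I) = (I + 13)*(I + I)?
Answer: √(4949161 + I*√321) ≈ 2224.7 + 0.004*I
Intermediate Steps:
q(I) = -I*(13 + I)/2 (q(I) = -(I + 13)*(I + I)/4 = -(13 + I)*2*I/4 = -I*(13 + I)/2)
w(d) = √(-57 + d) (w(d) = √(d - ½*(-19)*(13 - 19)) = √(d - ½*(-19)*(-6)) = √(d - 57) = √(-57 + d))
√(4949161 + w(246 - 510)) = √(4949161 + √(-57 + (246 - 510))) = √(4949161 + √(-57 - 264)) = √(4949161 + √(-321)) = √(4949161 + I*√321)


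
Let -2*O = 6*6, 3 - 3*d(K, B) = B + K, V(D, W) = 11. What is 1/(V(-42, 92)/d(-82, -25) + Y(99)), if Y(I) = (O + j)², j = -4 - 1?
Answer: 10/5293 ≈ 0.0018893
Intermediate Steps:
j = -5
d(K, B) = 1 - B/3 - K/3 (d(K, B) = 1 - (B + K)/3 = 1 + (-B/3 - K/3) = 1 - B/3 - K/3)
O = -18 (O = -3*6 = -½*36 = -18)
Y(I) = 529 (Y(I) = (-18 - 5)² = (-23)² = 529)
1/(V(-42, 92)/d(-82, -25) + Y(99)) = 1/(11/(1 - ⅓*(-25) - ⅓*(-82)) + 529) = 1/(11/(1 + 25/3 + 82/3) + 529) = 1/(11/(110/3) + 529) = 1/(11*(3/110) + 529) = 1/(3/10 + 529) = 1/(5293/10) = 10/5293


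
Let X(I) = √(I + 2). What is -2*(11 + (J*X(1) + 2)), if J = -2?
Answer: -26 + 4*√3 ≈ -19.072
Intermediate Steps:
X(I) = √(2 + I)
-2*(11 + (J*X(1) + 2)) = -2*(11 + (-2*√(2 + 1) + 2)) = -2*(11 + (-2*√3 + 2)) = -2*(11 + (2 - 2*√3)) = -2*(13 - 2*√3) = -26 + 4*√3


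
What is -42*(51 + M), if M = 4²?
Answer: -2814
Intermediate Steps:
M = 16
-42*(51 + M) = -42*(51 + 16) = -42*67 = -2814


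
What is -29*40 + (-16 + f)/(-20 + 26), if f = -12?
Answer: -3494/3 ≈ -1164.7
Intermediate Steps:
-29*40 + (-16 + f)/(-20 + 26) = -29*40 + (-16 - 12)/(-20 + 26) = -1160 - 28/6 = -1160 - 28*⅙ = -1160 - 14/3 = -3494/3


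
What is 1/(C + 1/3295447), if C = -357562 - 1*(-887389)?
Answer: 3295447/1746016797670 ≈ 1.8874e-6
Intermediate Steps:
C = 529827 (C = -357562 + 887389 = 529827)
1/(C + 1/3295447) = 1/(529827 + 1/3295447) = 1/(1746016797670/3295447) = 3295447/1746016797670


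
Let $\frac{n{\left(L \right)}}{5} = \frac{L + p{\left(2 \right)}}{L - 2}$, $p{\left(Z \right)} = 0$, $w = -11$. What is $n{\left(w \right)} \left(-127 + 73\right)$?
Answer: $- \frac{2970}{13} \approx -228.46$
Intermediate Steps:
$n{\left(L \right)} = \frac{5 L}{-2 + L}$ ($n{\left(L \right)} = 5 \frac{L + 0}{L - 2} = 5 \frac{L}{-2 + L} = \frac{5 L}{-2 + L}$)
$n{\left(w \right)} \left(-127 + 73\right) = 5 \left(-11\right) \frac{1}{-2 - 11} \left(-127 + 73\right) = 5 \left(-11\right) \frac{1}{-13} \left(-54\right) = 5 \left(-11\right) \left(- \frac{1}{13}\right) \left(-54\right) = \frac{55}{13} \left(-54\right) = - \frac{2970}{13}$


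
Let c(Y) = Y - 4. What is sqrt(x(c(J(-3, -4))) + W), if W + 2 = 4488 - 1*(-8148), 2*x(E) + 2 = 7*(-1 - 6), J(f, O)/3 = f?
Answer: sqrt(50434)/2 ≈ 112.29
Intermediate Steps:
J(f, O) = 3*f
c(Y) = -4 + Y
x(E) = -51/2 (x(E) = -1 + (7*(-1 - 6))/2 = -1 + (7*(-7))/2 = -1 + (1/2)*(-49) = -1 - 49/2 = -51/2)
W = 12634 (W = -2 + (4488 - 1*(-8148)) = -2 + (4488 + 8148) = -2 + 12636 = 12634)
sqrt(x(c(J(-3, -4))) + W) = sqrt(-51/2 + 12634) = sqrt(25217/2) = sqrt(50434)/2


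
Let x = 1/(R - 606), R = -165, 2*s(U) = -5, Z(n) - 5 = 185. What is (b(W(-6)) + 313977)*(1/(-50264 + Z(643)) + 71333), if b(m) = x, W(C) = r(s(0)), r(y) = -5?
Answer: 432339573915867253/19303527 ≈ 2.2397e+10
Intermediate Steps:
Z(n) = 190 (Z(n) = 5 + 185 = 190)
s(U) = -5/2 (s(U) = (1/2)*(-5) = -5/2)
W(C) = -5
x = -1/771 (x = 1/(-165 - 606) = 1/(-771) = -1/771 ≈ -0.0012970)
b(m) = -1/771
(b(W(-6)) + 313977)*(1/(-50264 + Z(643)) + 71333) = (-1/771 + 313977)*(1/(-50264 + 190) + 71333) = 242076266*(1/(-50074) + 71333)/771 = 242076266*(-1/50074 + 71333)/771 = (242076266/771)*(3571928641/50074) = 432339573915867253/19303527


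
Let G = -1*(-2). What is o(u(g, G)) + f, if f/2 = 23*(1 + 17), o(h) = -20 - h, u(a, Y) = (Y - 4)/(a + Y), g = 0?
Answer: 809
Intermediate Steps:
G = 2
u(a, Y) = (-4 + Y)/(Y + a)
f = 828 (f = 2*(23*(1 + 17)) = 2*(23*18) = 2*414 = 828)
o(u(g, G)) + f = (-20 - (-4 + 2)/(2 + 0)) + 828 = (-20 - (-2)/2) + 828 = (-20 - 1*(-1)) + 828 = (-20 + 1) + 828 = -19 + 828 = 809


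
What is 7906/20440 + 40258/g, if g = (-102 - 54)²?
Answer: 63454621/31089240 ≈ 2.0410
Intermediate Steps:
g = 24336 (g = (-156)² = 24336)
7906/20440 + 40258/g = 7906/20440 + 40258/24336 = 7906*(1/20440) + 40258*(1/24336) = 3953/10220 + 20129/12168 = 63454621/31089240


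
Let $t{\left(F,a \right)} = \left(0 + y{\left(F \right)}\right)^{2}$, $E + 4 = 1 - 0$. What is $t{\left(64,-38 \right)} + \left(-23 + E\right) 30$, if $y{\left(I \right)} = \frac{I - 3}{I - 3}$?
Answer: $-779$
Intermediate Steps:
$E = -3$ ($E = -4 + \left(1 - 0\right) = -4 + \left(1 + 0\right) = -4 + 1 = -3$)
$y{\left(I \right)} = 1$ ($y{\left(I \right)} = \frac{-3 + I}{-3 + I} = 1$)
$t{\left(F,a \right)} = 1$ ($t{\left(F,a \right)} = \left(0 + 1\right)^{2} = 1^{2} = 1$)
$t{\left(64,-38 \right)} + \left(-23 + E\right) 30 = 1 + \left(-23 - 3\right) 30 = 1 - 780 = -779$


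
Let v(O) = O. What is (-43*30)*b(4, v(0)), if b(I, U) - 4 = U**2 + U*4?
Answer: -5160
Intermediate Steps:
b(I, U) = 4 + U**2 + 4*U (b(I, U) = 4 + (U**2 + U*4) = 4 + (U**2 + 4*U) = 4 + U**2 + 4*U)
(-43*30)*b(4, v(0)) = (-43*30)*(4 + 0**2 + 4*0) = -1290*(4 + 0 + 0) = -1290*4 = -5160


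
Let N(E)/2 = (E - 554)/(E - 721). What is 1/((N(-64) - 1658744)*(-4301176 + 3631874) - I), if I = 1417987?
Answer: 785/871505590823013 ≈ 9.0074e-13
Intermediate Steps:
N(E) = 2*(-554 + E)/(-721 + E) (N(E) = 2*((E - 554)/(E - 721)) = 2*((-554 + E)/(-721 + E)) = 2*(-554 + E)/(-721 + E))
1/((N(-64) - 1658744)*(-4301176 + 3631874) - I) = 1/((2*(-554 - 64)/(-721 - 64) - 1658744)*(-4301176 + 3631874) - 1*1417987) = 1/((2*(-618)/(-785) - 1658744)*(-669302) - 1417987) = 1/((2*(-1/785)*(-618) - 1658744)*(-669302) - 1417987) = 1/((1236/785 - 1658744)*(-669302) - 1417987) = 1/(-1302112804/785*(-669302) - 1417987) = 1/(871506703942808/785 - 1417987) = 1/(871505590823013/785) = 785/871505590823013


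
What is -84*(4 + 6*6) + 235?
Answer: -3125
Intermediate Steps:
-84*(4 + 6*6) + 235 = -84*(4 + 36) + 235 = -84*40 + 235 = -3360 + 235 = -3125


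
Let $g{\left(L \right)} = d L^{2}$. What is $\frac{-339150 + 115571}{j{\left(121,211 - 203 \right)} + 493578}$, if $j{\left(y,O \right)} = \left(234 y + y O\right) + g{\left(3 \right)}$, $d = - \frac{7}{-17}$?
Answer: $- \frac{3800843}{8888683} \approx -0.4276$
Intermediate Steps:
$d = \frac{7}{17}$ ($d = \left(-7\right) \left(- \frac{1}{17}\right) = \frac{7}{17} \approx 0.41176$)
$g{\left(L \right)} = \frac{7 L^{2}}{17}$
$j{\left(y,O \right)} = \frac{63}{17} + 234 y + O y$ ($j{\left(y,O \right)} = \left(234 y + y O\right) + \frac{7 \cdot 3^{2}}{17} = \left(234 y + O y\right) + \frac{7}{17} \cdot 9 = \left(234 y + O y\right) + \frac{63}{17} = \frac{63}{17} + 234 y + O y$)
$\frac{-339150 + 115571}{j{\left(121,211 - 203 \right)} + 493578} = \frac{-339150 + 115571}{\left(\frac{63}{17} + 234 \cdot 121 + \left(211 - 203\right) 121\right) + 493578} = - \frac{223579}{\left(\frac{63}{17} + 28314 + \left(211 - 203\right) 121\right) + 493578} = - \frac{223579}{\left(\frac{63}{17} + 28314 + 8 \cdot 121\right) + 493578} = - \frac{223579}{\left(\frac{63}{17} + 28314 + 968\right) + 493578} = - \frac{223579}{\frac{497857}{17} + 493578} = - \frac{223579}{\frac{8888683}{17}} = \left(-223579\right) \frac{17}{8888683} = - \frac{3800843}{8888683}$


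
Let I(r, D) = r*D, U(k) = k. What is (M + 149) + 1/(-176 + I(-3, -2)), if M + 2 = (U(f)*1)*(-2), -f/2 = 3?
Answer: 27029/170 ≈ 158.99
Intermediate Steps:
f = -6 (f = -2*3 = -6)
I(r, D) = D*r
M = 10 (M = -2 - 6*1*(-2) = -2 - 6*(-2) = -2 + 12 = 10)
(M + 149) + 1/(-176 + I(-3, -2)) = (10 + 149) + 1/(-176 - 2*(-3)) = 159 + 1/(-176 + 6) = 159 + 1/(-170) = 159 - 1/170 = 27029/170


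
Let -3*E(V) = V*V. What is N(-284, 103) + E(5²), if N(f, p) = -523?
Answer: -2194/3 ≈ -731.33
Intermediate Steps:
E(V) = -V²/3 (E(V) = -V*V/3 = -V²/3)
N(-284, 103) + E(5²) = -523 - (5²)²/3 = -523 - ⅓*25² = -523 - ⅓*625 = -523 - 625/3 = -2194/3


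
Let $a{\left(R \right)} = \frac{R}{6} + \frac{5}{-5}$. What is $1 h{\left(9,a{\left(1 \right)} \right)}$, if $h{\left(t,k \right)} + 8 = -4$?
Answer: $-12$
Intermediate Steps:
$a{\left(R \right)} = -1 + \frac{R}{6}$ ($a{\left(R \right)} = R \frac{1}{6} + 5 \left(- \frac{1}{5}\right) = \frac{R}{6} - 1 = -1 + \frac{R}{6}$)
$h{\left(t,k \right)} = -12$ ($h{\left(t,k \right)} = -8 - 4 = -12$)
$1 h{\left(9,a{\left(1 \right)} \right)} = 1 \left(-12\right) = -12$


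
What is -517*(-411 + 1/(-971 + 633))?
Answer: 71821123/338 ≈ 2.1249e+5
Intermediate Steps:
-517*(-411 + 1/(-971 + 633)) = -517*(-411 + 1/(-338)) = -517*(-411 - 1/338) = -517*(-138919/338) = 71821123/338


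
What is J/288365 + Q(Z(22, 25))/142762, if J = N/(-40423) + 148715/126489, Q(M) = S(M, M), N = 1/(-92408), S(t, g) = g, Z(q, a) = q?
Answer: 1538392280270836469309/9725592004225075465234440 ≈ 0.00015818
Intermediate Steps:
N = -1/92408 ≈ -1.0822e-5
Q(M) = M
J = 555511287696049/472488096381576 (J = -1/92408/(-40423) + 148715/126489 = -1/92408*(-1/40423) + 148715*(1/126489) = 1/3735408584 + 148715/126489 = 555511287696049/472488096381576 ≈ 1.1757)
J/288365 + Q(Z(22, 25))/142762 = (555511287696049/472488096381576)/288365 + 22/142762 = (555511287696049/472488096381576)*(1/288365) + 22*(1/142762) = 555511287696049/136249029913073163240 + 11/71381 = 1538392280270836469309/9725592004225075465234440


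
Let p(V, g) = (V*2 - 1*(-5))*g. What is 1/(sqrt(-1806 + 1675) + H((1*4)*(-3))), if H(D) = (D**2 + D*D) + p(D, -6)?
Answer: 402/161735 - I*sqrt(131)/161735 ≈ 0.0024855 - 7.0767e-5*I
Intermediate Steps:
p(V, g) = g*(5 + 2*V) (p(V, g) = (2*V + 5)*g = (5 + 2*V)*g = g*(5 + 2*V))
H(D) = -30 - 12*D + 2*D**2 (H(D) = (D**2 + D*D) - 6*(5 + 2*D) = (D**2 + D**2) + (-30 - 12*D) = 2*D**2 + (-30 - 12*D) = -30 - 12*D + 2*D**2)
1/(sqrt(-1806 + 1675) + H((1*4)*(-3))) = 1/(sqrt(-1806 + 1675) + (-30 - 12*1*4*(-3) + 2*((1*4)*(-3))**2)) = 1/(sqrt(-131) + (-30 - 48*(-3) + 2*(4*(-3))**2)) = 1/(I*sqrt(131) + (-30 - 12*(-12) + 2*(-12)**2)) = 1/(I*sqrt(131) + (-30 + 144 + 2*144)) = 1/(I*sqrt(131) + (-30 + 144 + 288)) = 1/(I*sqrt(131) + 402) = 1/(402 + I*sqrt(131))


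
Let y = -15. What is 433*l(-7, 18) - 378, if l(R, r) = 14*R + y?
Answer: -49307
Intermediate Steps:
l(R, r) = -15 + 14*R (l(R, r) = 14*R - 15 = -15 + 14*R)
433*l(-7, 18) - 378 = 433*(-15 + 14*(-7)) - 378 = 433*(-15 - 98) - 378 = 433*(-113) - 378 = -48929 - 378 = -49307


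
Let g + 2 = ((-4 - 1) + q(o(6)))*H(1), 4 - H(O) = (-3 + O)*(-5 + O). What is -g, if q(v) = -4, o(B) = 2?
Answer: -34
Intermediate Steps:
H(O) = 4 - (-5 + O)*(-3 + O) (H(O) = 4 - (-3 + O)*(-5 + O) = 4 - (-5 + O)*(-3 + O))
g = 34 (g = -2 + ((-4 - 1) - 4)*(-11 - 1*1² + 8*1) = -2 + (-5 - 4)*(-11 - 1*1 + 8) = -2 - 9*(-11 - 1 + 8) = -2 - 9*(-4) = -2 + 36 = 34)
-g = -1*34 = -34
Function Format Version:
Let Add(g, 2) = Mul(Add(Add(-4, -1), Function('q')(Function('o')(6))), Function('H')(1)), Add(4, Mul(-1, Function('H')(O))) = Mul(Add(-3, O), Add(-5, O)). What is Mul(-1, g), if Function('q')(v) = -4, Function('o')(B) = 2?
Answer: -34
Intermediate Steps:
Function('H')(O) = Add(4, Mul(-1, Add(-5, O), Add(-3, O))) (Function('H')(O) = Add(4, Mul(-1, Mul(Add(-3, O), Add(-5, O)))) = Add(4, Mul(-1, Mul(Add(-5, O), Add(-3, O)))) = Add(4, Mul(-1, Add(-5, O), Add(-3, O))))
g = 34 (g = Add(-2, Mul(Add(Add(-4, -1), -4), Add(-11, Mul(-1, Pow(1, 2)), Mul(8, 1)))) = Add(-2, Mul(Add(-5, -4), Add(-11, Mul(-1, 1), 8))) = Add(-2, Mul(-9, Add(-11, -1, 8))) = Add(-2, Mul(-9, -4)) = Add(-2, 36) = 34)
Mul(-1, g) = Mul(-1, 34) = -34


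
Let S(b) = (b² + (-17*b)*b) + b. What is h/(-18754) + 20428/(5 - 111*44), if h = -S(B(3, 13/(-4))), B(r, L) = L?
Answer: -1535788479/366003064 ≈ -4.1961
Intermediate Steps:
S(b) = b - 16*b² (S(b) = (b² - 17*b²) + b = -16*b² + b = b - 16*b²)
h = 689/4 (h = -13/(-4)*(1 - 208/(-4)) = -13*(-¼)*(1 - 208*(-1)/4) = -(-13)*(1 - 16*(-13/4))/4 = -(-13)*(1 + 52)/4 = -(-13)*53/4 = -1*(-689/4) = 689/4 ≈ 172.25)
h/(-18754) + 20428/(5 - 111*44) = (689/4)/(-18754) + 20428/(5 - 111*44) = (689/4)*(-1/18754) + 20428/(5 - 4884) = -689/75016 + 20428/(-4879) = -689/75016 + 20428*(-1/4879) = -689/75016 - 20428/4879 = -1535788479/366003064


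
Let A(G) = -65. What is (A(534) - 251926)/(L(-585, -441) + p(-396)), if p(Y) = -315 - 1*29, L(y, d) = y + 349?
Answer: 251991/580 ≈ 434.47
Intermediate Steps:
L(y, d) = 349 + y
p(Y) = -344 (p(Y) = -315 - 29 = -344)
(A(534) - 251926)/(L(-585, -441) + p(-396)) = (-65 - 251926)/((349 - 585) - 344) = -251991/(-236 - 344) = -251991/(-580) = -251991*(-1/580) = 251991/580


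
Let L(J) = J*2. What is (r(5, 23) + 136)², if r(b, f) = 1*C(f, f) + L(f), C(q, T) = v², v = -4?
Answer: 39204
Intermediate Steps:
L(J) = 2*J
C(q, T) = 16 (C(q, T) = (-4)² = 16)
r(b, f) = 16 + 2*f (r(b, f) = 1*16 + 2*f = 16 + 2*f)
(r(5, 23) + 136)² = ((16 + 2*23) + 136)² = ((16 + 46) + 136)² = (62 + 136)² = 198² = 39204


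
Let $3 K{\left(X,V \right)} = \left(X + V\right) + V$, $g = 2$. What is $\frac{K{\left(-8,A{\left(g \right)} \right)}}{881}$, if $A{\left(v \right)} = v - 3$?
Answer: $- \frac{10}{2643} \approx -0.0037836$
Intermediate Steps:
$A{\left(v \right)} = -3 + v$
$K{\left(X,V \right)} = \frac{X}{3} + \frac{2 V}{3}$ ($K{\left(X,V \right)} = \frac{\left(X + V\right) + V}{3} = \frac{\left(V + X\right) + V}{3} = \frac{X + 2 V}{3} = \frac{X}{3} + \frac{2 V}{3}$)
$\frac{K{\left(-8,A{\left(g \right)} \right)}}{881} = \frac{\frac{1}{3} \left(-8\right) + \frac{2 \left(-3 + 2\right)}{3}}{881} = \left(- \frac{8}{3} + \frac{2}{3} \left(-1\right)\right) \frac{1}{881} = \left(- \frac{8}{3} - \frac{2}{3}\right) \frac{1}{881} = \left(- \frac{10}{3}\right) \frac{1}{881} = - \frac{10}{2643}$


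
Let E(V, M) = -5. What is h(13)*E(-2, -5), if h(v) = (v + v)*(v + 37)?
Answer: -6500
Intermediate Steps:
h(v) = 2*v*(37 + v) (h(v) = (2*v)*(37 + v) = 2*v*(37 + v))
h(13)*E(-2, -5) = (2*13*(37 + 13))*(-5) = (2*13*50)*(-5) = 1300*(-5) = -6500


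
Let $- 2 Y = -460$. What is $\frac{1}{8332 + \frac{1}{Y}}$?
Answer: $\frac{230}{1916361} \approx 0.00012002$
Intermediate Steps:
$Y = 230$ ($Y = \left(- \frac{1}{2}\right) \left(-460\right) = 230$)
$\frac{1}{8332 + \frac{1}{Y}} = \frac{1}{8332 + \frac{1}{230}} = \frac{1}{\frac{1916361}{230}} = \frac{230}{1916361}$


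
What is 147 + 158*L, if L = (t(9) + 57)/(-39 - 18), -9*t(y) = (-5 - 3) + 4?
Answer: -6275/513 ≈ -12.232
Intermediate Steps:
t(y) = 4/9 (t(y) = -((-5 - 3) + 4)/9 = -(-8 + 4)/9 = -⅑*(-4) = 4/9)
L = -517/513 (L = (4/9 + 57)/(-39 - 18) = (517/9)/(-57) = (517/9)*(-1/57) = -517/513 ≈ -1.0078)
147 + 158*L = 147 + 158*(-517/513) = 147 - 81686/513 = -6275/513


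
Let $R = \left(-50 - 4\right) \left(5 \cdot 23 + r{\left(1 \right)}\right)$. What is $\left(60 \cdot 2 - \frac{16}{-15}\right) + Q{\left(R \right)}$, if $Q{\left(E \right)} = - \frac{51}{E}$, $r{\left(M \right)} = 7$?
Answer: $\frac{1329397}{10980} \approx 121.07$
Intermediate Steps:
$R = -6588$ ($R = \left(-50 - 4\right) \left(5 \cdot 23 + 7\right) = - 54 \left(115 + 7\right) = \left(-54\right) 122 = -6588$)
$\left(60 \cdot 2 - \frac{16}{-15}\right) + Q{\left(R \right)} = \left(60 \cdot 2 - \frac{16}{-15}\right) - \frac{51}{-6588} = \left(120 - - \frac{16}{15}\right) - - \frac{17}{2196} = \left(120 + \frac{16}{15}\right) + \frac{17}{2196} = \frac{1816}{15} + \frac{17}{2196} = \frac{1329397}{10980}$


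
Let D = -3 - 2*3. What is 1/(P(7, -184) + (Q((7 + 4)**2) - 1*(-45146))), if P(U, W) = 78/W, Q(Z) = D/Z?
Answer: 11132/502559725 ≈ 2.2151e-5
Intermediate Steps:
D = -9 (D = -3 - 6 = -9)
Q(Z) = -9/Z
1/(P(7, -184) + (Q((7 + 4)**2) - 1*(-45146))) = 1/(78/(-184) + (-9/(7 + 4)**2 - 1*(-45146))) = 1/(78*(-1/184) + (-9/(11**2) + 45146)) = 1/(-39/92 + (-9/121 + 45146)) = 1/(-39/92 + 5462657/121) = 1/(502559725/11132) = 11132/502559725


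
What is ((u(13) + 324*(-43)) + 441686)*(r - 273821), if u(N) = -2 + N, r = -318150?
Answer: -253224474815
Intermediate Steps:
((u(13) + 324*(-43)) + 441686)*(r - 273821) = (((-2 + 13) + 324*(-43)) + 441686)*(-318150 - 273821) = ((11 - 13932) + 441686)*(-591971) = (-13921 + 441686)*(-591971) = 427765*(-591971) = -253224474815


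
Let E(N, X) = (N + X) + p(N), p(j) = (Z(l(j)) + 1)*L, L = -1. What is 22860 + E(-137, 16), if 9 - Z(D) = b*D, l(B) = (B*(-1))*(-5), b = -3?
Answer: 24784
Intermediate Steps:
l(B) = 5*B (l(B) = -B*(-5) = 5*B)
Z(D) = 9 + 3*D (Z(D) = 9 - (-3)*D = 9 + 3*D)
p(j) = -10 - 15*j (p(j) = ((9 + 3*(5*j)) + 1)*(-1) = ((9 + 15*j) + 1)*(-1) = (10 + 15*j)*(-1) = -10 - 15*j)
E(N, X) = -10 + X - 14*N (E(N, X) = (N + X) + (-10 - 15*N) = -10 + X - 14*N)
22860 + E(-137, 16) = 22860 + (-10 + 16 - 14*(-137)) = 22860 + (-10 + 16 + 1918) = 22860 + 1924 = 24784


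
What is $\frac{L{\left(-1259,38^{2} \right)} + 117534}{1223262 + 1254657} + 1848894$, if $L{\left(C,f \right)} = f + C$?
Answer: $\frac{4581409689305}{2477919} \approx 1.8489 \cdot 10^{6}$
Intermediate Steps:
$L{\left(C,f \right)} = C + f$
$\frac{L{\left(-1259,38^{2} \right)} + 117534}{1223262 + 1254657} + 1848894 = \frac{\left(-1259 + 38^{2}\right) + 117534}{1223262 + 1254657} + 1848894 = \frac{\left(-1259 + 1444\right) + 117534}{2477919} + 1848894 = \left(185 + 117534\right) \frac{1}{2477919} + 1848894 = 117719 \cdot \frac{1}{2477919} + 1848894 = \frac{117719}{2477919} + 1848894 = \frac{4581409689305}{2477919}$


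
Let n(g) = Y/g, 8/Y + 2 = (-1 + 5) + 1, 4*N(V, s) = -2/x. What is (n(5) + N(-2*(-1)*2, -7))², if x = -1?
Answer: 961/900 ≈ 1.0678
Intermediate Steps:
N(V, s) = ½ (N(V, s) = (-2/(-1))/4 = (-2*(-1))/4 = (¼)*2 = ½)
Y = 8/3 (Y = 8/(-2 + ((-1 + 5) + 1)) = 8/(-2 + (4 + 1)) = 8/(-2 + 5) = 8/3 ≈ 2.6667)
n(g) = 8/(3*g)
(n(5) + N(-2*(-1)*2, -7))² = ((8/3)/5 + ½)² = ((8/3)*(⅕) + ½)² = (8/15 + ½)² = (31/30)² = 961/900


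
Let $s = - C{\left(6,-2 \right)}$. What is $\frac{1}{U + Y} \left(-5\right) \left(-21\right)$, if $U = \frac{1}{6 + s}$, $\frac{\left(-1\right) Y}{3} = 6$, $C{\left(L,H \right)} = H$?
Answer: $- \frac{840}{143} \approx -5.8741$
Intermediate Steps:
$s = 2$ ($s = \left(-1\right) \left(-2\right) = 2$)
$Y = -18$ ($Y = \left(-3\right) 6 = -18$)
$U = \frac{1}{8}$ ($U = \frac{1}{6 + 2} = \frac{1}{8} \approx 0.125$)
$\frac{1}{U + Y} \left(-5\right) \left(-21\right) = \frac{1}{\frac{1}{8} - 18} \left(-5\right) \left(-21\right) = \frac{1}{- \frac{143}{8}} \left(-5\right) \left(-21\right) = \left(- \frac{8}{143}\right) \left(-5\right) \left(-21\right) = \frac{40}{143} \left(-21\right) = - \frac{840}{143}$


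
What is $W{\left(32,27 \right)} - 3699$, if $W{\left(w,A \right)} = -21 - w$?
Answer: $-3752$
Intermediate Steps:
$W{\left(32,27 \right)} - 3699 = \left(-21 - 32\right) - 3699 = -53 - 3699 = -3752$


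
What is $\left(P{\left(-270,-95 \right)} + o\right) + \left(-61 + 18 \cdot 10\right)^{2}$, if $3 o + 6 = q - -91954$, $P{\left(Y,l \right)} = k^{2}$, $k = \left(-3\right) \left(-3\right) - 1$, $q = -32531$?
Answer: $\frac{102092}{3} \approx 34031.0$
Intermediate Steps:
$k = 8$ ($k = 9 - 1 = 8$)
$P{\left(Y,l \right)} = 64$ ($P{\left(Y,l \right)} = 8^{2} = 64$)
$o = \frac{59417}{3}$ ($o = -2 + \frac{-32531 - -91954}{3} = -2 + \frac{-32531 + 91954}{3} = -2 + \frac{1}{3} \cdot 59423 = -2 + \frac{59423}{3} = \frac{59417}{3} \approx 19806.0$)
$\left(P{\left(-270,-95 \right)} + o\right) + \left(-61 + 18 \cdot 10\right)^{2} = \left(64 + \frac{59417}{3}\right) + \left(-61 + 18 \cdot 10\right)^{2} = \frac{59609}{3} + \left(-61 + 180\right)^{2} = \frac{59609}{3} + 119^{2} = \frac{59609}{3} + 14161 = \frac{102092}{3}$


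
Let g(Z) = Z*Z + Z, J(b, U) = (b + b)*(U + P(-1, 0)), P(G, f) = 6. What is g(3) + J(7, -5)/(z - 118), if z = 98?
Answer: 113/10 ≈ 11.300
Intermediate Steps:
J(b, U) = 2*b*(6 + U) (J(b, U) = (b + b)*(U + 6) = (2*b)*(6 + U) = 2*b*(6 + U))
g(Z) = Z + Z² (g(Z) = Z² + Z = Z + Z²)
g(3) + J(7, -5)/(z - 118) = 3*(1 + 3) + (2*7*(6 - 5))/(98 - 118) = 3*4 + (2*7*1)/(-20) = 12 + 14*(-1/20) = 12 - 7/10 = 113/10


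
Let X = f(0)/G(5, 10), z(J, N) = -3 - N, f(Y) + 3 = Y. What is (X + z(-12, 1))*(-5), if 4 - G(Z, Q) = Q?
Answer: 35/2 ≈ 17.500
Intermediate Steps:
f(Y) = -3 + Y
G(Z, Q) = 4 - Q
X = 1/2 (X = (-3 + 0)/(4 - 1*10) = -3/(4 - 10) = -3/(-6) = -3*(-1/6) = 1/2 ≈ 0.50000)
(X + z(-12, 1))*(-5) = (1/2 + (-3 - 1*1))*(-5) = (1/2 + (-3 - 1))*(-5) = (1/2 - 4)*(-5) = -7/2*(-5) = 35/2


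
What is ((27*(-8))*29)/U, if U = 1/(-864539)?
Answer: 5415472296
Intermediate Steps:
U = -1/864539 ≈ -1.1567e-6
((27*(-8))*29)/U = ((27*(-8))*29)/(-1/864539) = -216*29*(-864539) = -6264*(-864539) = 5415472296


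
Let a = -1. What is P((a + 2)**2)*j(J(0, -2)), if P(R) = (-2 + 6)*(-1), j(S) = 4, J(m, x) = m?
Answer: -16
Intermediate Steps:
P(R) = -4 (P(R) = 4*(-1) = -4)
P((a + 2)**2)*j(J(0, -2)) = -4*4 = -16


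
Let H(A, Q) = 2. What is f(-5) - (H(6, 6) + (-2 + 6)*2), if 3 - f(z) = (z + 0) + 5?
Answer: -7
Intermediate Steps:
f(z) = -2 - z (f(z) = 3 - ((z + 0) + 5) = 3 - (z + 5) = 3 - (5 + z) = 3 + (-5 - z) = -2 - z)
f(-5) - (H(6, 6) + (-2 + 6)*2) = (-2 - 1*(-5)) - (2 + (-2 + 6)*2) = (-2 + 5) - (2 + 4*2) = 3 - (2 + 8) = 3 - 1*10 = 3 - 10 = -7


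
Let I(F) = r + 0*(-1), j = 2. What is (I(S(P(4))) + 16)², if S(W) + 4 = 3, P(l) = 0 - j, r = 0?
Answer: 256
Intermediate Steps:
P(l) = -2 (P(l) = 0 - 1*2 = 0 - 2 = -2)
S(W) = -1 (S(W) = -4 + 3 = -1)
I(F) = 0 (I(F) = 0 + 0*(-1) = 0 + 0 = 0)
(I(S(P(4))) + 16)² = (0 + 16)² = 16² = 256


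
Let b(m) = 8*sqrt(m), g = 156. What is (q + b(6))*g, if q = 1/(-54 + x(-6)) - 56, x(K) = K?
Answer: -43693/5 + 1248*sqrt(6) ≈ -5681.6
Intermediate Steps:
q = -3361/60 (q = 1/(-54 - 6) - 56 = 1/(-60) - 56 = -1/60 - 56 = -3361/60 ≈ -56.017)
(q + b(6))*g = (-3361/60 + 8*sqrt(6))*156 = -43693/5 + 1248*sqrt(6)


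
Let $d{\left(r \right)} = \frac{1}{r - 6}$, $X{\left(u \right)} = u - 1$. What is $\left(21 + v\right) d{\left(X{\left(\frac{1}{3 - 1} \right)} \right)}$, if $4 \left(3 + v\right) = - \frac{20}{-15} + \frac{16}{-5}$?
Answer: $- \frac{526}{195} \approx -2.6974$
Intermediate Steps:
$v = - \frac{52}{15}$ ($v = -3 + \frac{- \frac{20}{-15} + \frac{16}{-5}}{4} = -3 + \frac{\left(-20\right) \left(- \frac{1}{15}\right) + 16 \left(- \frac{1}{5}\right)}{4} = -3 + \frac{\frac{4}{3} - \frac{16}{5}}{4} = -3 + \frac{1}{4} \left(- \frac{28}{15}\right) = -3 - \frac{7}{15} = - \frac{52}{15} \approx -3.4667$)
$X{\left(u \right)} = -1 + u$
$d{\left(r \right)} = \frac{1}{-6 + r}$
$\left(21 + v\right) d{\left(X{\left(\frac{1}{3 - 1} \right)} \right)} = \frac{21 - \frac{52}{15}}{-6 - \left(1 - \frac{1}{3 - 1}\right)} = \frac{263}{15 \left(-6 - \left(1 - \frac{1}{3 + \left(-5 + 4\right)}\right)\right)} = \frac{263}{15 \left(-6 - \left(1 - \frac{1}{3 - 1}\right)\right)} = \frac{263}{15 \left(-6 - \left(1 - \frac{1}{2}\right)\right)} = \frac{263}{15 \left(-6 + \left(-1 + \frac{1}{2}\right)\right)} = \frac{263}{15 \left(-6 - \frac{1}{2}\right)} = \frac{263}{15 \left(- \frac{13}{2}\right)} = \frac{263}{15} \left(- \frac{2}{13}\right) = - \frac{526}{195}$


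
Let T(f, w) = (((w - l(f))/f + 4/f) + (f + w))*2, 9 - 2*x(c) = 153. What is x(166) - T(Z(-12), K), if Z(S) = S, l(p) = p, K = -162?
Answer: 755/3 ≈ 251.67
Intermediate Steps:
x(c) = -72 (x(c) = 9/2 - ½*153 = 9/2 - 153/2 = -72)
T(f, w) = 2*f + 2*w + 8/f + 2*(w - f)/f (T(f, w) = (((w - f)/f + 4/f) + (f + w))*2 = ((4/f + (w - f)/f) + (f + w))*2 = (f + w + 4/f + (w - f)/f)*2 = 2*f + 2*w + 8/f + 2*(w - f)/f)
x(166) - T(Z(-12), K) = -72 - 2*(4 - 162 - 1*(-12) - 12*(-12 - 162))/(-12) = -72 - 2*(-1)*(4 - 162 + 12 - 12*(-174))/12 = -72 - 2*(-1)*(4 - 162 + 12 + 2088)/12 = -72 - 2*(-1)*1942/12 = -72 - 1*(-971/3) = -72 + 971/3 = 755/3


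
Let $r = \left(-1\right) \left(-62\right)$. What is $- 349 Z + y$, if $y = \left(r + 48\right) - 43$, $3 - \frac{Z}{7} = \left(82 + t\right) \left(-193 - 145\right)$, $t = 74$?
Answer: $-128821766$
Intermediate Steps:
$r = 62$
$Z = 369117$ ($Z = 21 - 7 \left(82 + 74\right) \left(-193 - 145\right) = 21 - 7 \cdot 156 \left(-338\right) = 21 - -369096 = 21 + 369096 = 369117$)
$y = 67$ ($y = \left(62 + 48\right) - 43 = 110 - 43 = 67$)
$- 349 Z + y = \left(-349\right) 369117 + 67 = -128821833 + 67 = -128821766$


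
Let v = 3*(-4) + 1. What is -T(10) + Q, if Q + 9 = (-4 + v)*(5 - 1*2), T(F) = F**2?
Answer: -154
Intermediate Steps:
v = -11 (v = -12 + 1 = -11)
Q = -54 (Q = -9 + (-4 - 11)*(5 - 1*2) = -9 - 15*(5 - 2) = -9 - 15*3 = -9 - 45 = -54)
-T(10) + Q = -1*10**2 - 54 = -1*100 - 54 = -100 - 54 = -154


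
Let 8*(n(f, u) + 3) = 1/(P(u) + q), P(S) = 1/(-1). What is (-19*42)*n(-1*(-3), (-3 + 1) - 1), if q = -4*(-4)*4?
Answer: 28709/12 ≈ 2392.4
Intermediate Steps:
P(S) = -1
q = 64 (q = 16*4 = 64)
n(f, u) = -1511/504 (n(f, u) = -3 + 1/(8*(-1 + 64)) = -3 + (1/8)/63 = -3 + (1/8)*(1/63) = -3 + 1/504 = -1511/504)
(-19*42)*n(-1*(-3), (-3 + 1) - 1) = -19*42*(-1511/504) = -798*(-1511/504) = 28709/12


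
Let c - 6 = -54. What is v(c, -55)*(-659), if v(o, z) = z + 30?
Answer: 16475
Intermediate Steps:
c = -48 (c = 6 - 54 = -48)
v(o, z) = 30 + z
v(c, -55)*(-659) = (30 - 55)*(-659) = -25*(-659) = 16475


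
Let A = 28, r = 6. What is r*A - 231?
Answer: -63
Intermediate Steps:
r*A - 231 = 6*28 - 231 = 168 - 231 = -63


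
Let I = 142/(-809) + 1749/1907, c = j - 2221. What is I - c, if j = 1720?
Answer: 774068410/1542763 ≈ 501.74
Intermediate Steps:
c = -501 (c = 1720 - 2221 = -501)
I = 1144147/1542763 (I = 142*(-1/809) + 1749*(1/1907) = -142/809 + 1749/1907 = 1144147/1542763 ≈ 0.74162)
I - c = 1144147/1542763 - 1*(-501) = 1144147/1542763 + 501 = 774068410/1542763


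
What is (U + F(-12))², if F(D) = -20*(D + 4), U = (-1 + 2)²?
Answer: 25921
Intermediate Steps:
U = 1 (U = 1² = 1)
F(D) = -80 - 20*D (F(D) = -20*(4 + D) = -80 - 20*D)
(U + F(-12))² = (1 + (-80 - 20*(-12)))² = (1 + (-80 + 240))² = (1 + 160)² = 161² = 25921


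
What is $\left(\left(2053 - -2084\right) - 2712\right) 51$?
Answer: $72675$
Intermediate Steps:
$\left(\left(2053 - -2084\right) - 2712\right) 51 = \left(\left(2053 + 2084\right) - 2712\right) 51 = \left(4137 - 2712\right) 51 = 1425 \cdot 51 = 72675$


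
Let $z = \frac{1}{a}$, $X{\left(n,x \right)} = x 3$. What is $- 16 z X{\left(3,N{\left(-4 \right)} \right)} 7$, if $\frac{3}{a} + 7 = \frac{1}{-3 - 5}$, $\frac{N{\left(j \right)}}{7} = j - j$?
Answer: $0$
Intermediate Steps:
$N{\left(j \right)} = 0$ ($N{\left(j \right)} = 7 \left(j - j\right) = 7 \cdot 0 = 0$)
$a = - \frac{8}{19}$ ($a = \frac{3}{-7 + \frac{1}{-3 - 5}} = \frac{3}{-7 + \frac{1}{-8}} = \frac{3}{-7 - \frac{1}{8}} = \frac{3}{- \frac{57}{8}} = 3 \left(- \frac{8}{57}\right) = - \frac{8}{19} \approx -0.42105$)
$X{\left(n,x \right)} = 3 x$
$z = - \frac{19}{8}$ ($z = \frac{1}{- \frac{8}{19}} = - \frac{19}{8} \approx -2.375$)
$- 16 z X{\left(3,N{\left(-4 \right)} \right)} 7 = - 16 \left(- \frac{19 \cdot 3 \cdot 0}{8}\right) 7 = - 16 \left(\left(- \frac{19}{8}\right) 0\right) 7 = \left(-16\right) 0 \cdot 7 = 0 \cdot 7 = 0$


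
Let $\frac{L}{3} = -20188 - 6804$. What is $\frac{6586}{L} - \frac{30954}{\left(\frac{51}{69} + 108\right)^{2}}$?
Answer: $- \frac{683575195301}{253252480488} \approx -2.6992$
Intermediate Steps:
$L = -80976$ ($L = 3 \left(-20188 - 6804\right) = 3 \left(-26992\right) = -80976$)
$\frac{6586}{L} - \frac{30954}{\left(\frac{51}{69} + 108\right)^{2}} = \frac{6586}{-80976} - \frac{30954}{\left(\frac{51}{69} + 108\right)^{2}} = 6586 \left(- \frac{1}{80976}\right) - \frac{30954}{\left(51 \cdot \frac{1}{69} + 108\right)^{2}} = - \frac{3293}{40488} - \frac{30954}{\left(\frac{17}{23} + 108\right)^{2}} = - \frac{3293}{40488} - \frac{30954}{\left(\frac{2501}{23}\right)^{2}} = - \frac{3293}{40488} - \frac{30954}{\frac{6255001}{529}} = - \frac{3293}{40488} - \frac{16374666}{6255001} = - \frac{683575195301}{253252480488}$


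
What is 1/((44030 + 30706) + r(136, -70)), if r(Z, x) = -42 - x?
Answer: 1/74764 ≈ 1.3375e-5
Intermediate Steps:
1/((44030 + 30706) + r(136, -70)) = 1/((44030 + 30706) + (-42 - 1*(-70))) = 1/(74736 + (-42 + 70)) = 1/(74736 + 28) = 1/74764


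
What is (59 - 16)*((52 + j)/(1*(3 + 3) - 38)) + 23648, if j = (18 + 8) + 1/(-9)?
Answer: 6780481/288 ≈ 23543.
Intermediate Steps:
j = 233/9 (j = 26 - 1/9 = 233/9 ≈ 25.889)
(59 - 16)*((52 + j)/(1*(3 + 3) - 38)) + 23648 = (59 - 16)*((52 + 233/9)/(1*(3 + 3) - 38)) + 23648 = 43*(701/(9*(1*6 - 38))) + 23648 = 43*(701/(9*(6 - 38))) + 23648 = 43*((701/9)/(-32)) + 23648 = 43*((701/9)*(-1/32)) + 23648 = 43*(-701/288) + 23648 = -30143/288 + 23648 = 6780481/288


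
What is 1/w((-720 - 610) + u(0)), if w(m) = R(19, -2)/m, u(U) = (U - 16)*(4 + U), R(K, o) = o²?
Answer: -697/2 ≈ -348.50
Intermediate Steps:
u(U) = (-16 + U)*(4 + U)
w(m) = 4/m (w(m) = (-2)²/m = 4/m)
1/w((-720 - 610) + u(0)) = 1/(4/((-720 - 610) + (-64 + 0² - 12*0))) = 1/(4/(-1330 + (-64 + 0 + 0))) = 1/(4/(-1330 - 64)) = 1/(4/(-1394)) = 1/(4*(-1/1394)) = 1/(-2/697) = -697/2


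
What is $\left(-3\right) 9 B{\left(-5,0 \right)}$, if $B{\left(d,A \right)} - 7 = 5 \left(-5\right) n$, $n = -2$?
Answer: $-1539$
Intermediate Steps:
$B{\left(d,A \right)} = 57$ ($B{\left(d,A \right)} = 7 + 5 \left(-5\right) \left(-2\right) = 7 - -50 = 7 + 50 = 57$)
$\left(-3\right) 9 B{\left(-5,0 \right)} = \left(-3\right) 9 \cdot 57 = \left(-27\right) 57 = -1539$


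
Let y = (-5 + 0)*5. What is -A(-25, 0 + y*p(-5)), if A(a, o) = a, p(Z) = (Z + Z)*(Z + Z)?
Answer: 25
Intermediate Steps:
y = -25 (y = -5*5 = -25)
p(Z) = 4*Z² (p(Z) = (2*Z)*(2*Z) = 4*Z²)
-A(-25, 0 + y*p(-5)) = -1*(-25) = 25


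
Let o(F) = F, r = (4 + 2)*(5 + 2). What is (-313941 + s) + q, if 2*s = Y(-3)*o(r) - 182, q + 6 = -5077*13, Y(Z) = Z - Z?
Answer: -380039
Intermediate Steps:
Y(Z) = 0
r = 42 (r = 6*7 = 42)
q = -66007 (q = -6 - 5077*13 = -6 - 66001 = -66007)
s = -91 (s = (0*42 - 182)/2 = (0 - 182)/2 = (½)*(-182) = -91)
(-313941 + s) + q = (-313941 - 91) - 66007 = -314032 - 66007 = -380039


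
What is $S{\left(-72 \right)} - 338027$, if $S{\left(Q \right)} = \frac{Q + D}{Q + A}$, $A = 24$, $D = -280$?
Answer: $- \frac{1014059}{3} \approx -3.3802 \cdot 10^{5}$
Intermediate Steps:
$S{\left(Q \right)} = \frac{-280 + Q}{24 + Q}$ ($S{\left(Q \right)} = \frac{Q - 280}{Q + 24} = \frac{-280 + Q}{24 + Q}$)
$S{\left(-72 \right)} - 338027 = \frac{-280 - 72}{24 - 72} - 338027 = \frac{1}{-48} \left(-352\right) - 338027 = \left(- \frac{1}{48}\right) \left(-352\right) - 338027 = \frac{22}{3} - 338027 = - \frac{1014059}{3}$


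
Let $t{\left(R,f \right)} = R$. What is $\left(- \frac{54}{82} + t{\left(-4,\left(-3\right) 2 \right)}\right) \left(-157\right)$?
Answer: $\frac{29987}{41} \approx 731.39$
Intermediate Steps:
$\left(- \frac{54}{82} + t{\left(-4,\left(-3\right) 2 \right)}\right) \left(-157\right) = \left(- \frac{54}{82} - 4\right) \left(-157\right) = \left(\left(-54\right) \frac{1}{82} - 4\right) \left(-157\right) = \left(- \frac{27}{41} - 4\right) \left(-157\right) = \left(- \frac{191}{41}\right) \left(-157\right) = \frac{29987}{41}$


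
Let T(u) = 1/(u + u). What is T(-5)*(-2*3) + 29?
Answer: 148/5 ≈ 29.600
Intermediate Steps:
T(u) = 1/(2*u)
T(-5)*(-2*3) + 29 = ((½)/(-5))*(-2*3) + 29 = ((½)*(-⅕))*(-6) + 29 = -⅒*(-6) + 29 = ⅗ + 29 = 148/5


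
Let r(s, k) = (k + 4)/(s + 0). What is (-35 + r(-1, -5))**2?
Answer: 1156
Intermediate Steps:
r(s, k) = (4 + k)/s
(-35 + r(-1, -5))**2 = (-35 + (4 - 5)/(-1))**2 = (-35 - 1*(-1))**2 = (-35 + 1)**2 = (-34)**2 = 1156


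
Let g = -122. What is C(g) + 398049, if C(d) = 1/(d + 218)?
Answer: 38212705/96 ≈ 3.9805e+5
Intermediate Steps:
C(d) = 1/(218 + d)
C(g) + 398049 = 1/(218 - 122) + 398049 = 1/96 + 398049 = 38212705/96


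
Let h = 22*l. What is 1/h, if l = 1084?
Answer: 1/23848 ≈ 4.1932e-5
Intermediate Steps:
h = 23848 (h = 22*1084 = 23848)
1/h = 1/23848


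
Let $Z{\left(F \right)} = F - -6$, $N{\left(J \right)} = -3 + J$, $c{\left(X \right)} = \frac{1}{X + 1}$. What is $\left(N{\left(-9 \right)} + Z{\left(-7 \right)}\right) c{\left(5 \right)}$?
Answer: $- \frac{13}{6} \approx -2.1667$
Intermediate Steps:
$c{\left(X \right)} = \frac{1}{1 + X}$
$Z{\left(F \right)} = 6 + F$ ($Z{\left(F \right)} = F + 6 = 6 + F$)
$\left(N{\left(-9 \right)} + Z{\left(-7 \right)}\right) c{\left(5 \right)} = \frac{\left(-3 - 9\right) + \left(6 - 7\right)}{1 + 5} = \frac{-12 - 1}{6} = \left(-13\right) \frac{1}{6} = - \frac{13}{6}$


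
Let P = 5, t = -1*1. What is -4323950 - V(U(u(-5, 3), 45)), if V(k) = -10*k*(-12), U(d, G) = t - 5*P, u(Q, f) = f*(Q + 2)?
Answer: -4320830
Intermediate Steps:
t = -1
u(Q, f) = f*(2 + Q)
U(d, G) = -26 (U(d, G) = -1 - 5*5 = -1 - 25 = -26)
V(k) = 120*k
-4323950 - V(U(u(-5, 3), 45)) = -4323950 - 120*(-26) = -4323950 - 1*(-3120) = -4323950 + 3120 = -4320830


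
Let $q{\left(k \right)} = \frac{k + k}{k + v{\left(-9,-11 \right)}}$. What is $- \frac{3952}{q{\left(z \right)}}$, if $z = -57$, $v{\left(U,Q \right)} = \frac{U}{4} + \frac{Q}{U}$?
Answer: $- \frac{54314}{27} \approx -2011.6$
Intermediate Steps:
$v{\left(U,Q \right)} = \frac{U}{4} + \frac{Q}{U}$ ($v{\left(U,Q \right)} = U \frac{1}{4} + \frac{Q}{U} = \frac{U}{4} + \frac{Q}{U}$)
$q{\left(k \right)} = \frac{2 k}{- \frac{37}{36} + k}$ ($q{\left(k \right)} = \frac{k + k}{k + \left(\frac{1}{4} \left(-9\right) - \frac{11}{-9}\right)} = \frac{2 k}{k - \frac{37}{36}} = \frac{2 k}{- \frac{37}{36} + k}$)
$- \frac{3952}{q{\left(z \right)}} = - \frac{3952}{72 \left(-57\right) \frac{1}{-37 + 36 \left(-57\right)}} = - \frac{3952}{72 \left(-57\right) \frac{1}{-37 - 2052}} = - \frac{3952}{72 \left(-57\right) \frac{1}{-2089}} = - \frac{3952}{72 \left(-57\right) \left(- \frac{1}{2089}\right)} = - \frac{3952}{\frac{4104}{2089}} = \left(-3952\right) \frac{2089}{4104} = - \frac{54314}{27}$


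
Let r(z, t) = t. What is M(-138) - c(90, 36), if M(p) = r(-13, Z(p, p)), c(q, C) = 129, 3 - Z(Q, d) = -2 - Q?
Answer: -262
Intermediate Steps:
Z(Q, d) = 5 + Q (Z(Q, d) = 3 - (-2 - Q) = 3 + (2 + Q) = 5 + Q)
M(p) = 5 + p
M(-138) - c(90, 36) = (5 - 138) - 1*129 = -133 - 129 = -262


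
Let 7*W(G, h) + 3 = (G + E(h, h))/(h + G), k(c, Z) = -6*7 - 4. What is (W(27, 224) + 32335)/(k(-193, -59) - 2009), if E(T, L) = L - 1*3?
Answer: -11362418/722127 ≈ -15.735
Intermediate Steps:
E(T, L) = -3 + L (E(T, L) = L - 3 = -3 + L)
k(c, Z) = -46 (k(c, Z) = -42 - 4 = -46)
W(G, h) = -3/7 + (-3 + G + h)/(7*(G + h)) (W(G, h) = -3/7 + ((G + (-3 + h))/(h + G))/7 = -3/7 + ((-3 + G + h)/(G + h))/7 = -3/7 + (-3 + G + h)/(7*(G + h)))
(W(27, 224) + 32335)/(k(-193, -59) - 2009) = ((-3 - 2*27 - 2*224)/(7*(27 + 224)) + 32335)/(-46 - 2009) = ((1/7)*(-3 - 54 - 448)/251 + 32335)/(-2055) = ((1/7)*(1/251)*(-505) + 32335)*(-1/2055) = (-505/1757 + 32335)*(-1/2055) = (56812090/1757)*(-1/2055) = -11362418/722127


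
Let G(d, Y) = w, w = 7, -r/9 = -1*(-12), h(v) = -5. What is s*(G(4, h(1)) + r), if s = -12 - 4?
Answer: 1616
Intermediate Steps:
r = -108 (r = -(-9)*(-12) = -9*12 = -108)
G(d, Y) = 7
s = -16
s*(G(4, h(1)) + r) = -16*(7 - 108) = -16*(-101) = 1616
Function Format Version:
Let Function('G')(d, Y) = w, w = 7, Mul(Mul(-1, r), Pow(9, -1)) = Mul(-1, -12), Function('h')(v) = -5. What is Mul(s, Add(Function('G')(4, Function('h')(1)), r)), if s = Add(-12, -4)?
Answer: 1616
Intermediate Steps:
r = -108 (r = Mul(-9, Mul(-1, -12)) = Mul(-9, 12) = -108)
Function('G')(d, Y) = 7
s = -16
Mul(s, Add(Function('G')(4, Function('h')(1)), r)) = Mul(-16, Add(7, -108)) = Mul(-16, -101) = 1616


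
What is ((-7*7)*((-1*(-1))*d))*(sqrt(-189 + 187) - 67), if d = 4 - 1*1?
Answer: 9849 - 147*I*sqrt(2) ≈ 9849.0 - 207.89*I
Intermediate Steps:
d = 3 (d = 4 - 1 = 3)
((-7*7)*((-1*(-1))*d))*(sqrt(-189 + 187) - 67) = ((-7*7)*(-1*(-1)*3))*(sqrt(-189 + 187) - 67) = (-49*3)*(sqrt(-2) - 67) = (-49*3)*(I*sqrt(2) - 67) = -147*(-67 + I*sqrt(2)) = 9849 - 147*I*sqrt(2)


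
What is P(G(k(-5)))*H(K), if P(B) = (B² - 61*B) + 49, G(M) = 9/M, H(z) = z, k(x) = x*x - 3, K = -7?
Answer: -82033/484 ≈ -169.49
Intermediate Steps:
k(x) = -3 + x² (k(x) = x² - 3 = -3 + x²)
P(B) = 49 + B² - 61*B
P(G(k(-5)))*H(K) = (49 + (9/(-3 + (-5)²))² - 549/(-3 + (-5)²))*(-7) = (49 + (9/(-3 + 25))² - 549/(-3 + 25))*(-7) = (49 + (9/22)² - 549/22)*(-7) = (49 + (9*(1/22))² - 549/22)*(-7) = (49 + (9/22)² - 61*9/22)*(-7) = (49 + 81/484 - 549/22)*(-7) = (11719/484)*(-7) = -82033/484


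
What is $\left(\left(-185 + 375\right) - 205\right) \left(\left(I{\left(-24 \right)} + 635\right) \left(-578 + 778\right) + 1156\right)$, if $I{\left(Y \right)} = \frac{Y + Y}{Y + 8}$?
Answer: $-1931340$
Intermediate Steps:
$I{\left(Y \right)} = \frac{2 Y}{8 + Y}$
$\left(\left(-185 + 375\right) - 205\right) \left(\left(I{\left(-24 \right)} + 635\right) \left(-578 + 778\right) + 1156\right) = \left(\left(-185 + 375\right) - 205\right) \left(\left(2 \left(-24\right) \frac{1}{8 - 24} + 635\right) \left(-578 + 778\right) + 1156\right) = \left(190 - 205\right) \left(\left(2 \left(-24\right) \frac{1}{-16} + 635\right) 200 + 1156\right) = - 15 \left(\left(2 \left(-24\right) \left(- \frac{1}{16}\right) + 635\right) 200 + 1156\right) = - 15 \left(\left(3 + 635\right) 200 + 1156\right) = - 15 \left(638 \cdot 200 + 1156\right) = - 15 \left(127600 + 1156\right) = \left(-15\right) 128756 = -1931340$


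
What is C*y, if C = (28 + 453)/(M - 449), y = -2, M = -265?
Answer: 481/357 ≈ 1.3473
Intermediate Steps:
C = -481/714 (C = (28 + 453)/(-265 - 449) = 481/(-714) = 481*(-1/714) = -481/714 ≈ -0.67367)
C*y = -481/714*(-2) = 481/357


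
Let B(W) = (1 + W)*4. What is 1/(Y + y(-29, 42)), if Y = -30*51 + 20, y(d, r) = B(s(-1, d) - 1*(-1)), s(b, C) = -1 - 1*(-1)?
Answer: -1/1502 ≈ -0.00066578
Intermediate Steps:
s(b, C) = 0 (s(b, C) = -1 + 1 = 0)
B(W) = 4 + 4*W
y(d, r) = 8 (y(d, r) = 4 + 4*(0 - 1*(-1)) = 4 + 4*(0 + 1) = 4 + 4*1 = 4 + 4 = 8)
Y = -1510 (Y = -1530 + 20 = -1510)
1/(Y + y(-29, 42)) = 1/(-1510 + 8) = 1/(-1502) = -1/1502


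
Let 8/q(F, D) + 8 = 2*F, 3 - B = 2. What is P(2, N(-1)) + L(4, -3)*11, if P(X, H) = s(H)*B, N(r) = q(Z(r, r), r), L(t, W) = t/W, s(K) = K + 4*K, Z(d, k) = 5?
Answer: 16/3 ≈ 5.3333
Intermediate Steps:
B = 1 (B = 3 - 1*2 = 3 - 2 = 1)
s(K) = 5*K
q(F, D) = 8/(-8 + 2*F)
N(r) = 4 (N(r) = 4/(-4 + 5) = 4/1 = 4*1 = 4)
P(X, H) = 5*H (P(X, H) = (5*H)*1 = 5*H)
P(2, N(-1)) + L(4, -3)*11 = 5*4 + (4/(-3))*11 = 20 + (4*(-⅓))*11 = 20 - 4/3*11 = 20 - 44/3 = 16/3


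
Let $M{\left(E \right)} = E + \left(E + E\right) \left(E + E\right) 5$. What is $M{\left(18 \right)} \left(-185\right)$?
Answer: $-1202130$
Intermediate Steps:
$M{\left(E \right)} = E + 20 E^{2}$ ($M{\left(E \right)} = E + 2 E 2 E 5 = E + 4 E^{2} \cdot 5 = E + 20 E^{2}$)
$M{\left(18 \right)} \left(-185\right) = 18 \left(1 + 20 \cdot 18\right) \left(-185\right) = 18 \left(1 + 360\right) \left(-185\right) = 18 \cdot 361 \left(-185\right) = 6498 \left(-185\right) = -1202130$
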